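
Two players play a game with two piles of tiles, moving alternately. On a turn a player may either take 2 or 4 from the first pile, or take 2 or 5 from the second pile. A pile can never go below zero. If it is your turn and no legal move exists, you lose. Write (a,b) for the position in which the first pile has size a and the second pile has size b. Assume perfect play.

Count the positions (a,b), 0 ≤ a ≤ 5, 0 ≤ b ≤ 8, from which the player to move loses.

18

Positions with no move are L. A position that does have a move is losing for the player to move precisely when every available move leads to a winning position for the opponent. Fill in the labels:
Every move lowers a or b (never raises either), so fill the grid row by row in increasing a, and left to right within a row: each cell's successors are then already labelled.
      b=0  b=1  b=2  b=3  b=4  b=5  b=6  b=7  b=8
a=0:    L    L    W    W    L    W    W    L    L
a=1:    L    L    W    W    L    W    W    L    L
a=2:    W    W    L    L    W    W    L    W    W
a=3:    W    W    L    L    W    W    L    W    W
a=4:    W    W    W    W    W    L    W    W    W
a=5:    W    W    W    W    W    L    W    W    W
Cells with no legal move (terminal, hence L): (0,0), (0,1), (1,0), (1,1).
The remaining L cells, each justified by listing all of its moves:
(0,4): the only move is to (0,2)(W), a W ⇒ L
(0,7): moves to (0,5)(W), (0,2)(W); every one is W ⇒ L
(0,8): moves to (0,6)(W), (0,3)(W); every one is W ⇒ L
(1,4): the only move is to (1,2)(W), a W ⇒ L
(1,7): moves to (1,5)(W), (1,2)(W); every one is W ⇒ L
(1,8): moves to (1,6)(W), (1,3)(W); every one is W ⇒ L
(2,2): moves to (0,2)(W), (2,0)(W); every one is W ⇒ L
(2,3): moves to (0,3)(W), (2,1)(W); every one is W ⇒ L
(2,6): moves to (0,6)(W), (2,4)(W), (2,1)(W); every one is W ⇒ L
(3,2): moves to (1,2)(W), (3,0)(W); every one is W ⇒ L
(3,3): moves to (1,3)(W), (3,1)(W); every one is W ⇒ L
(3,6): moves to (1,6)(W), (3,4)(W), (3,1)(W); every one is W ⇒ L
(4,5): moves to (2,5)(W), (0,5)(W), (4,3)(W), (4,0)(W); every one is W ⇒ L
(5,5): moves to (3,5)(W), (1,5)(W), (5,3)(W), (5,0)(W); every one is W ⇒ L
Every other cell has at least one move into one of the L cells above, so it is W.
L cells per row: a=0: 5, a=1: 5, a=2: 3, a=3: 3, a=4: 1, a=5: 1; total 18.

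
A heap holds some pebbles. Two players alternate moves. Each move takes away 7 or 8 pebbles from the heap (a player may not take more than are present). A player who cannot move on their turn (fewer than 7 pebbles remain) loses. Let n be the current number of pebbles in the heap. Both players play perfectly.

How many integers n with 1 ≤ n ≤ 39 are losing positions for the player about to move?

20

Classify positions by backward induction: terminal positions (no move available) are L. From any other position, the mover wins iff some move reaches an L.
n=0: no move → L
n=1: no move → L
n=2: no move → L
n=3: no move → L
n=4: no move → L
n=5: no move → L
n=6: no move → L
n=7: can move to 0, which is L ⇒ W
n=8: can move to 1, which is L ⇒ W
n=9: can move to 2, which is L ⇒ W
n=10: can move to 3, which is L ⇒ W
n=11: can move to 4, which is L ⇒ W
n=12: can move to 5, which is L ⇒ W
n=13: can move to 6, which is L ⇒ W
n=14: can move to 6, which is L ⇒ W
n=15: moves to 8(W), 7(W); every one is W ⇒ L
n=16: moves to 9(W), 8(W); every one is W ⇒ L
n=17: moves to 10(W), 9(W); every one is W ⇒ L
n=18: moves to 11(W), 10(W); every one is W ⇒ L
n=19: moves to 12(W), 11(W); every one is W ⇒ L
n=20: moves to 13(W), 12(W); every one is W ⇒ L
n=21: moves to 14(W), 13(W); every one is W ⇒ L
n=22: can move to 15, which is L ⇒ W
n=23: can move to 16, which is L ⇒ W
n=24: can move to 17, which is L ⇒ W
n=25: can move to 18, which is L ⇒ W
n=26: can move to 19, which is L ⇒ W
n=27: can move to 20, which is L ⇒ W
n=28: can move to 21, which is L ⇒ W
n=29: can move to 21, which is L ⇒ W
n=30: moves to 23(W), 22(W); every one is W ⇒ L
n=31: moves to 24(W), 23(W); every one is W ⇒ L
n=32: moves to 25(W), 24(W); every one is W ⇒ L
n=33: moves to 26(W), 25(W); every one is W ⇒ L
n=34: moves to 27(W), 26(W); every one is W ⇒ L
n=35: moves to 28(W), 27(W); every one is W ⇒ L
n=36: moves to 29(W), 28(W); every one is W ⇒ L
n=37: can move to 30, which is L ⇒ W
n=38: can move to 31, which is L ⇒ W
n=39: can move to 32, which is L ⇒ W
L entries with 1 ≤ n ≤ 39 (n=0 is outside the asked range and is not counted): n = 1, 2, 3, 4, 5, 6, 15, 16, 17, 18, 19, 20, 21, 30, 31, 32, 33, 34, 35, 36; that makes 20.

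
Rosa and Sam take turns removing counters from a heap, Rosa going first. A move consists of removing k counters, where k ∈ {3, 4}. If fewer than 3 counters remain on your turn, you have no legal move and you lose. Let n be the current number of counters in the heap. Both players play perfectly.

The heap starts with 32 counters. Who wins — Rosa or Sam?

Work bottom-up. With no move the player to move loses. Otherwise the position is W if at least one move leads to an L position for the opponent, and L if every move leads to a W.
n=0: no move → L
n=1: no move → L
n=2: no move → L
n=3: →0(L), so W
n=4: →1(L), so W
n=5: →2(L), so W
n=6: →2(L), so W
n=7: →4(W), 3(W) — all W, so L
n=8: →5(W), 4(W) — all W, so L
n=9: →6(W), 5(W) — all W, so L
n=10: →7(L), so W
n=11: →8(L), so W
n=12: →9(L), so W
n=13: →9(L), so W
n=14: →11(W), 10(W) — all W, so L
n=15: →12(W), 11(W) — all W, so L
n=16: →13(W), 12(W) — all W, so L
n=17: →14(L), so W
n=18: →15(L), so W
n=19: →16(L), so W
n=20: →16(L), so W
n=21: →18(W), 17(W) — all W, so L
n=22: →19(W), 18(W) — all W, so L
n=23: →20(W), 19(W) — all W, so L
n=24: →21(L), so W
n=25: →22(L), so W
n=26: →23(L), so W
n=27: →23(L), so W
n=28: →25(W), 24(W) — all W, so L
n=29: →26(W), 25(W) — all W, so L
n=30: →27(W), 26(W) — all W, so L
n=31: →28(L), so W
n=32: →29(L), so W
The starting position 32 is W: Rosa should remove 3, leaving 29, handing over an L position.

Rosa wins.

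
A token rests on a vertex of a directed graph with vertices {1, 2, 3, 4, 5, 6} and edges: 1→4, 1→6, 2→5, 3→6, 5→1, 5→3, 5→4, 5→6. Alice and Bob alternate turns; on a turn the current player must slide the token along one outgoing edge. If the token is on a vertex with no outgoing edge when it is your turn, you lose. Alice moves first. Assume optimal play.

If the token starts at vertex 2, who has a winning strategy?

Build the W/L table. Terminal = L. A non-terminal position is W if it has a move to some L; otherwise it is L.
Every edge goes from a vertex to one that appears earlier in the order 6, 4, 1, 3, 5, 2, so processing vertices in that order labels each vertex after all of its successors.
6: no outgoing edge → L
4: no outgoing edge → L
1: can move to 4, which is L ⇒ W
3: can move to 6, which is L ⇒ W
5: can move to 4, which is L ⇒ W
2: the only move is to 5(W), a W ⇒ L
Every move from 2 reaches a W position, so the mover loses.

Bob wins.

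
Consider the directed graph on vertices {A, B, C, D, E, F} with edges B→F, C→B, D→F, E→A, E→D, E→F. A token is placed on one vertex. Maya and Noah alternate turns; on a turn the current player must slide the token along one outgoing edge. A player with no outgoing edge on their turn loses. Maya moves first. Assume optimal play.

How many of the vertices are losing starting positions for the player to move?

3

Classify positions by backward induction: terminal positions (no move available) are L. From any other position, the mover wins iff some move reaches an L.
Every edge goes from a vertex to one that appears earlier in the order A, F, D, E, B, C, so processing vertices in that order labels each vertex after all of its successors.
A: no outgoing edge → L
F: no outgoing edge → L
D: reaches L-position F → W
E: reaches L-position F → W
B: reaches L-position F → W
C: only reaches B(W), which is W → L
The L vertices are A, C, F; that is 3 in all.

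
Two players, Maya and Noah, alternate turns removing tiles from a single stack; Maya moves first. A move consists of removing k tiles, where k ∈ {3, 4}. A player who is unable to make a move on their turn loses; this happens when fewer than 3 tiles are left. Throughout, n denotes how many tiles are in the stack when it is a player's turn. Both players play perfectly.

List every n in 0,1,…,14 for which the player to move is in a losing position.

Classify positions by backward induction: terminal positions (no move available) are L. From any other position, the mover wins iff some move reaches an L.
n=0: no move → L
n=1: no move → L
n=2: no move → L
n=3: W (go to 0, an L position)
n=4: W (go to 1, an L position)
n=5: W (go to 2, an L position)
n=6: W (go to 2, an L position)
n=7: L (options 4(W), 3(W) are all W)
n=8: L (options 5(W), 4(W) are all W)
n=9: L (options 6(W), 5(W) are all W)
n=10: W (go to 7, an L position)
n=11: W (go to 8, an L position)
n=12: W (go to 9, an L position)
n=13: W (go to 9, an L position)
n=14: L (options 11(W), 10(W) are all W)
Reading off the rows marked L gives the requested list; there are 7 such values of n.

0, 1, 2, 7, 8, 9, 14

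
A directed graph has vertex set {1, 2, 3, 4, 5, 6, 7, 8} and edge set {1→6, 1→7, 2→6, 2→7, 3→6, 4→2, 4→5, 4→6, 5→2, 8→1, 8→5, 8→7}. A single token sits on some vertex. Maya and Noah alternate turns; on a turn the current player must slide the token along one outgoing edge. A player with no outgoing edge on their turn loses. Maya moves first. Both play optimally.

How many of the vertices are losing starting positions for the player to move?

3

Compute win/loss labels from the base case upward. A position with no move is L. Any other position is W if it can reach an L in one move, else L.
Every edge goes from a vertex to one that appears earlier in the order 7, 6, 2, 1, 5, 8, 4, 3, so processing vertices in that order labels each vertex after all of its successors.
7: no outgoing edge → L
6: no outgoing edge → L
2: reaches L-position 6 → W
1: reaches L-position 6 → W
5: only reaches 2(W), which is W → L
8: reaches L-position 5 → W
4: reaches L-position 5 → W
3: reaches L-position 6 → W
The L vertices are 5, 6, 7; that is 3 in all.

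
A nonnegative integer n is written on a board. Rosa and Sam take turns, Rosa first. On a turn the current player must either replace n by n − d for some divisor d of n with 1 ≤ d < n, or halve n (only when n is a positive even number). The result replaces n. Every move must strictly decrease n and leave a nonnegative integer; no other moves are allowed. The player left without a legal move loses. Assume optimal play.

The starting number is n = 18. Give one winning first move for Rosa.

Work bottom-up. With no move the player to move loses. Otherwise the position is W if at least one move leads to an L position for the opponent, and L if every move leads to a W.
n=0: no move → L
n=1: no move → L
n=2: can move to 1, which is L ⇒ W
n=3: the only move is to 2(W), a W ⇒ L
n=4: can move to 3, which is L ⇒ W
n=5: the only move is to 4(W), a W ⇒ L
n=6: can move to 3, which is L ⇒ W
n=7: the only move is to 6(W), a W ⇒ L
n=8: can move to 7, which is L ⇒ W
n=9: moves to 6(W), 8(W); every one is W ⇒ L
n=10: can move to 5, which is L ⇒ W
n=11: the only move is to 10(W), a W ⇒ L
n=12: can move to 9, which is L ⇒ W
n=13: the only move is to 12(W), a W ⇒ L
n=14: can move to 7, which is L ⇒ W
n=15: moves to 10(W), 12(W), 14(W); every one is W ⇒ L
n=16: can move to 15, which is L ⇒ W
n=17: the only move is to 16(W), a W ⇒ L
n=18: can move to 9, which is L ⇒ W
From 18, the L positions reachable in one move are: 9, 15, 17. Any move reaching one of these is winning.

Move to 9.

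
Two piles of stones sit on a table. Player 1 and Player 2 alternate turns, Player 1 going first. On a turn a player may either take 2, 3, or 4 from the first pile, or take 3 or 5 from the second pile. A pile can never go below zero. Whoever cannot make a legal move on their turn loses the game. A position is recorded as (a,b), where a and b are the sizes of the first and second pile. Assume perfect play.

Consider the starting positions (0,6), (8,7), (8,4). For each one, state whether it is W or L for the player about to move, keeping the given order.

(0,6): W, (8,7): W, (8,4): L

Use the standard recursion: the mover loses at a terminal position; elsewhere, the mover wins exactly when some move hands the opponent an L position.
No move ever increases a pile, so every position that can arise here has a ≤ 8 and b ≤ 7; it is enough to label the cells with 0 ≤ a ≤ 8 and 0 ≤ b ≤ 7.
Every move lowers a or b (never raises either), so fill the grid row by row in increasing a, and left to right within a row: each cell's successors are then already labelled.
      b=0  b=1  b=2  b=3  b=4  b=5  b=6  b=7
a=0:    L    L    L    W    W    W    W    W
a=1:    L    L    L    W    W    W    W    W
a=2:    W    W    W    L    L    L    W    W
a=3:    W    W    W    L    L    L    W    W
a=4:    W    W    W    W    W    W    L    L
a=5:    W    W    W    W    W    W    L    L
a=6:    L    L    L    W    W    W    W    W
a=7:    L    L    L    W    W    W    W    W
a=8:    W    W    W    L    L    L    W    W
Cells with no legal move (terminal, hence L): (0,0), (0,1), (0,2), (1,0), (1,1), (1,2).
The remaining L cells, each justified by listing all of its moves:
(2,3): only reaches (0,3)(W), (2,0)(W), all W → L
(2,4): only reaches (0,4)(W), (2,1)(W), all W → L
(2,5): only reaches (0,5)(W), (2,2)(W), (2,0)(W), all W → L
(3,3): only reaches (1,3)(W), (0,3)(W), (3,0)(W), all W → L
(3,4): only reaches (1,4)(W), (0,4)(W), (3,1)(W), all W → L
(3,5): only reaches (1,5)(W), (0,5)(W), (3,2)(W), (3,0)(W), all W → L
(4,6): only reaches (2,6)(W), (1,6)(W), (0,6)(W), (4,3)(W), (4,1)(W), all W → L
(4,7): only reaches (2,7)(W), (1,7)(W), (0,7)(W), (4,4)(W), (4,2)(W), all W → L
(5,6): only reaches (3,6)(W), (2,6)(W), (1,6)(W), (5,3)(W), (5,1)(W), all W → L
(5,7): only reaches (3,7)(W), (2,7)(W), (1,7)(W), (5,4)(W), (5,2)(W), all W → L
(6,0): only reaches (4,0)(W), (3,0)(W), (2,0)(W), all W → L
(6,1): only reaches (4,1)(W), (3,1)(W), (2,1)(W), all W → L
(6,2): only reaches (4,2)(W), (3,2)(W), (2,2)(W), all W → L
(7,0): only reaches (5,0)(W), (4,0)(W), (3,0)(W), all W → L
(7,1): only reaches (5,1)(W), (4,1)(W), (3,1)(W), all W → L
(7,2): only reaches (5,2)(W), (4,2)(W), (3,2)(W), all W → L
(8,3): only reaches (6,3)(W), (5,3)(W), (4,3)(W), (8,0)(W), all W → L
(8,4): only reaches (6,4)(W), (5,4)(W), (4,4)(W), (8,1)(W), all W → L
(8,5): only reaches (6,5)(W), (5,5)(W), (4,5)(W), (8,2)(W), (8,0)(W), all W → L
Every other cell has at least one move into one of the L cells above, so it is W.
(0,6): the move to (0,1) reaches an L cell, so W
(8,7): the move to (5,7) reaches an L cell, so W
(8,4): one of the L cells justified above, so L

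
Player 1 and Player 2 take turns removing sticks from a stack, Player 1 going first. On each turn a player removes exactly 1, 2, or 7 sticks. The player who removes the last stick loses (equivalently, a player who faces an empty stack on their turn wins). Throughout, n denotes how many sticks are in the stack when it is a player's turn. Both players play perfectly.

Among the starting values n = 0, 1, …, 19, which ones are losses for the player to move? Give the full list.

1, 4, 7, 10, 13, 16, 19

Build the W/L table. Terminal = W. A non-terminal position is W if it has a move to some L; otherwise it is L.
n=0: no move; the opponent has just taken the last stick and therefore loses → W
n=1: →0(W) only, which is W, so L
n=2: →1(L), so W
n=3: →1(L), so W
n=4: →3(W), 2(W) — all W, so L
n=5: →4(L), so W
n=6: →4(L), so W
n=7: →6(W), 5(W), 0(W) — all W, so L
n=8: →7(L), so W
n=9: →7(L), so W
n=10: →9(W), 8(W), 3(W) — all W, so L
n=11: →10(L), so W
n=12: →10(L), so W
n=13: →12(W), 11(W), 6(W) — all W, so L
n=14: →13(L), so W
n=15: →13(L), so W
n=16: →15(W), 14(W), 9(W) — all W, so L
n=17: →16(L), so W
n=18: →16(L), so W
n=19: →18(W), 17(W), 12(W) — all W, so L
The losing starting values of n are exactly the entries labelled L in this table (7 of them).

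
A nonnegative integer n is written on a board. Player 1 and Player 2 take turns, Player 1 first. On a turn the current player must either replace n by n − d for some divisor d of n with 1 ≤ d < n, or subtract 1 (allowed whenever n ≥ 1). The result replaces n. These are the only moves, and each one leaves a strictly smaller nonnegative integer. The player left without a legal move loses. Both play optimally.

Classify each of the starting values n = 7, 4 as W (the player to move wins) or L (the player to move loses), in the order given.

7: L, 4: W

Compute win/loss labels from the base case upward. A position with no move is L. Any other position is W if it can reach an L in one move, else L.
n=0: no move → L
n=1: →0(L), so W
n=2: →1(W) only, which is W, so L
n=3: →2(L), so W
n=4: →2(L), so W
n=5: →4(W) only, which is W, so L
n=6: →5(L), so W
n=7: →6(W) only, which is W, so L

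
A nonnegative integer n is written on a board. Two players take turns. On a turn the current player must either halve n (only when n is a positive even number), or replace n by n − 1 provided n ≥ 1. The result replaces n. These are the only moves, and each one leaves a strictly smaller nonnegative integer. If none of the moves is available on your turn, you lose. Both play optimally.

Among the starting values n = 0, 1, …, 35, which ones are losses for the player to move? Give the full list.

Work bottom-up. With no move the player to move loses. Otherwise the position is W if at least one move leads to an L position for the opponent, and L if every move leads to a W.
n=0: no move → L
n=1: can move to 0, which is L ⇒ W
n=2: the only move is to 1(W), a W ⇒ L
n=3: can move to 2, which is L ⇒ W
n=4: can move to 2, which is L ⇒ W
n=5: the only move is to 4(W), a W ⇒ L
n=6: can move to 5, which is L ⇒ W
n=7: the only move is to 6(W), a W ⇒ L
n=8: can move to 7, which is L ⇒ W
n=9: the only move is to 8(W), a W ⇒ L
n=10: can move to 5, which is L ⇒ W
n=11: the only move is to 10(W), a W ⇒ L
n=12: can move to 11, which is L ⇒ W
n=13: the only move is to 12(W), a W ⇒ L
n=14: can move to 7, which is L ⇒ W
n=15: the only move is to 14(W), a W ⇒ L
n=16: can move to 15, which is L ⇒ W
n=17: the only move is to 16(W), a W ⇒ L
n=18: can move to 9, which is L ⇒ W
n=19: the only move is to 18(W), a W ⇒ L
n=20: can move to 19, which is L ⇒ W
n=21: the only move is to 20(W), a W ⇒ L
n=22: can move to 11, which is L ⇒ W
n=23: the only move is to 22(W), a W ⇒ L
n=24: can move to 23, which is L ⇒ W
n=25: the only move is to 24(W), a W ⇒ L
n=26: can move to 13, which is L ⇒ W
n=27: the only move is to 26(W), a W ⇒ L
n=28: can move to 27, which is L ⇒ W
n=29: the only move is to 28(W), a W ⇒ L
n=30: can move to 15, which is L ⇒ W
n=31: the only move is to 30(W), a W ⇒ L
n=32: can move to 31, which is L ⇒ W
n=33: the only move is to 32(W), a W ⇒ L
n=34: can move to 17, which is L ⇒ W
n=35: the only move is to 34(W), a W ⇒ L
Reading off the rows marked L gives the requested list; there are 18 such values of n.

0, 2, 5, 7, 9, 11, 13, 15, 17, 19, 21, 23, 25, 27, 29, 31, 33, 35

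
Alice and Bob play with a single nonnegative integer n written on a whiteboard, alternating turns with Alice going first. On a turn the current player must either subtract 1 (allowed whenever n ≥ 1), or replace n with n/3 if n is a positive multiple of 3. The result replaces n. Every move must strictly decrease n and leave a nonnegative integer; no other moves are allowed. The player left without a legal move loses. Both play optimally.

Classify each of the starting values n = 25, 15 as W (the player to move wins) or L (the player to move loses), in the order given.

Use the standard recursion: the mover loses at a terminal position; elsewhere, the mover wins exactly when some move hands the opponent an L position.
n=0: no move → L
n=1: reaches L-position 0 → W
n=2: only reaches 1(W), which is W → L
n=3: reaches L-position 2 → W
n=4: only reaches 3(W), which is W → L
n=5: reaches L-position 4 → W
n=6: reaches L-position 2 → W
n=7: only reaches 6(W), which is W → L
n=8: reaches L-position 7 → W
n=9: only reaches 3(W), 8(W), all W → L
n=10: reaches L-position 9 → W
n=11: only reaches 10(W), which is W → L
n=12: reaches L-position 4 → W
n=13: only reaches 12(W), which is W → L
n=14: reaches L-position 13 → W
n=15: only reaches 5(W), 14(W), all W → L
n=16: reaches L-position 15 → W
n=17: only reaches 16(W), which is W → L
n=18: reaches L-position 17 → W
n=19: only reaches 18(W), which is W → L
n=20: reaches L-position 19 → W
n=21: reaches L-position 7 → W
n=22: only reaches 21(W), which is W → L
n=23: reaches L-position 22 → W
n=24: only reaches 8(W), 23(W), all W → L
n=25: reaches L-position 24 → W

25: W, 15: L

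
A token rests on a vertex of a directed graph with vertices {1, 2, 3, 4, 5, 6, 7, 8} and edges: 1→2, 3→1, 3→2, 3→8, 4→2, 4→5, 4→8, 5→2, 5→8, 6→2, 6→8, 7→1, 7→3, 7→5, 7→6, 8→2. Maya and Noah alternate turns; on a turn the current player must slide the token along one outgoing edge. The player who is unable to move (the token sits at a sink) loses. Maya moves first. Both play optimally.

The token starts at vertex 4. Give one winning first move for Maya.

Use the standard recursion: the mover loses at a terminal position; elsewhere, the mover wins exactly when some move hands the opponent an L position.
Every edge goes from a vertex to one that appears earlier in the order 2, 8, 5, 4, 1, 3, 6, 7, so processing vertices in that order labels each vertex after all of its successors.
2: no outgoing edge → L
8: reaches L-position 2 → W
5: reaches L-position 2 → W
4: reaches L-position 2 → W
1: reaches L-position 2 → W
3: reaches L-position 2 → W
6: reaches L-position 2 → W
7: only reaches 6(W), 3(W), 1(W), 5(W), all W → L
From 4, the L positions reachable in one move are: 2.

Move to 2.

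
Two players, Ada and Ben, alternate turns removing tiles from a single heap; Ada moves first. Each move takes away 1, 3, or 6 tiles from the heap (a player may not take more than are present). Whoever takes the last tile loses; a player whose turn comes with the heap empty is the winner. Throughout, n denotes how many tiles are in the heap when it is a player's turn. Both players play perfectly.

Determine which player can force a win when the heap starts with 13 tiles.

Ada wins.

Classify positions by backward induction: terminal positions (no move available) are W. From any other position, the mover wins iff some move reaches an L.
n=0: no move; the opponent has just taken the last tile and therefore loses → W
n=1: the only move is to 0(W), a W ⇒ L
n=2: can move to 1, which is L ⇒ W
n=3: moves to 2(W), 0(W); every one is W ⇒ L
n=4: can move to 3, which is L ⇒ W
n=5: moves to 4(W), 2(W); every one is W ⇒ L
n=6: can move to 5, which is L ⇒ W
n=7: can move to 1, which is L ⇒ W
n=8: can move to 5, which is L ⇒ W
n=9: can move to 3, which is L ⇒ W
n=10: moves to 9(W), 7(W), 4(W); every one is W ⇒ L
n=11: can move to 10, which is L ⇒ W
n=12: moves to 11(W), 9(W), 6(W); every one is W ⇒ L
n=13: can move to 12, which is L ⇒ W
The starting position 13 is W: Ada should remove 1, leaving 12, handing over an L position.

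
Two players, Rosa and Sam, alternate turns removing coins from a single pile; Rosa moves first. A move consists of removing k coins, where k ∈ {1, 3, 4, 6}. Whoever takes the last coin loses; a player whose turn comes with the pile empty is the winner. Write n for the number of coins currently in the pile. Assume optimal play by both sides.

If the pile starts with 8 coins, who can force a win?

Use the standard recursion: the mover wins at a terminal position; elsewhere, the mover wins exactly when some move hands the opponent an L position.
n=0: no move; the opponent has just taken the last coin and therefore loses → W
n=1: the only move is to 0(W), a W ⇒ L
n=2: can move to 1, which is L ⇒ W
n=3: moves to 2(W), 0(W); every one is W ⇒ L
n=4: can move to 3, which is L ⇒ W
n=5: can move to 1, which is L ⇒ W
n=6: can move to 3, which is L ⇒ W
n=7: can move to 3, which is L ⇒ W
n=8: moves to 7(W), 5(W), 4(W), 2(W); every one is W ⇒ L
The starting position 8 is L: whatever Rosa does, the opponent receives a W position.

Sam wins.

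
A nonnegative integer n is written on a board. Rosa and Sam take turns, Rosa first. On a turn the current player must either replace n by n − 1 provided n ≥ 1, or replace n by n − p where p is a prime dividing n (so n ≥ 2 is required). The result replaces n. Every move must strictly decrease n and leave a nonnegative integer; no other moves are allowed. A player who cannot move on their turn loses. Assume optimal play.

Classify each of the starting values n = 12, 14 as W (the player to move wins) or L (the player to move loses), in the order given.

12: L, 14: W

Compute win/loss labels from the base case upward. A position with no move is L. Any other position is W if it can reach an L in one move, else L.
n=0: no move → L
n=1: →0(L), so W
n=2: →0(L), so W
n=3: →0(L), so W
n=4: →2(W), 3(W) — all W, so L
n=5: →0(L), so W
n=6: →4(L), so W
n=7: →0(L), so W
n=8: →6(W), 7(W) — all W, so L
n=9: →8(L), so W
n=10: →8(L), so W
n=11: →0(L), so W
n=12: →9(W), 10(W), 11(W) — all W, so L
n=13: →0(L), so W
n=14: →12(L), so W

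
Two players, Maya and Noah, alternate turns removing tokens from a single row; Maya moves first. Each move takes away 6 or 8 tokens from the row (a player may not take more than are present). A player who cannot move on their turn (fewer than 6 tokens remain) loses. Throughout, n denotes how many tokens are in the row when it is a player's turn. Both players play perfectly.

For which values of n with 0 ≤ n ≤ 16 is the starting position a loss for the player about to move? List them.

0, 1, 2, 3, 4, 5, 14, 15, 16

Classify positions by backward induction: terminal positions (no move available) are L. From any other position, the mover wins iff some move reaches an L.
n=0: no move → L
n=1: no move → L
n=2: no move → L
n=3: no move → L
n=4: no move → L
n=5: no move → L
n=6: →0(L), so W
n=7: →1(L), so W
n=8: →2(L), so W
n=9: →3(L), so W
n=10: →4(L), so W
n=11: →5(L), so W
n=12: →4(L), so W
n=13: →5(L), so W
n=14: →8(W), 6(W) — all W, so L
n=15: →9(W), 7(W) — all W, so L
n=16: →10(W), 8(W) — all W, so L
The losing starting values of n are exactly the entries labelled L in this table (9 of them).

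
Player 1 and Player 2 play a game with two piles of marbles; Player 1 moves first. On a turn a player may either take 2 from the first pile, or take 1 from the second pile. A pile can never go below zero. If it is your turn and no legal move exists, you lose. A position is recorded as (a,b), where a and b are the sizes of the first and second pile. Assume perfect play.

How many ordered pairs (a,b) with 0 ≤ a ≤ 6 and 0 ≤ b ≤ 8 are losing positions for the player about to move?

32

Build the W/L table. Terminal = L. A non-terminal position is W if it has a move to some L; otherwise it is L.
Every move lowers a or b (never raises either), so fill the grid row by row in increasing a, and left to right within a row: each cell's successors are then already labelled.
      b=0  b=1  b=2  b=3  b=4  b=5  b=6  b=7  b=8
a=0:    L    W    L    W    L    W    L    W    L
a=1:    L    W    L    W    L    W    L    W    L
a=2:    W    L    W    L    W    L    W    L    W
a=3:    W    L    W    L    W    L    W    L    W
a=4:    L    W    L    W    L    W    L    W    L
a=5:    L    W    L    W    L    W    L    W    L
a=6:    W    L    W    L    W    L    W    L    W
Cells with no legal move (terminal, hence L): (0,0), (1,0).
The remaining L cells, each justified by listing all of its moves:
(0,2): L (sole option (0,1)(W) is W)
(0,4): L (sole option (0,3)(W) is W)
(0,6): L (sole option (0,5)(W) is W)
(0,8): L (sole option (0,7)(W) is W)
(1,2): L (sole option (1,1)(W) is W)
(1,4): L (sole option (1,3)(W) is W)
(1,6): L (sole option (1,5)(W) is W)
(1,8): L (sole option (1,7)(W) is W)
(2,1): L (options (0,1)(W), (2,0)(W) are all W)
(2,3): L (options (0,3)(W), (2,2)(W) are all W)
(2,5): L (options (0,5)(W), (2,4)(W) are all W)
(2,7): L (options (0,7)(W), (2,6)(W) are all W)
(3,1): L (options (1,1)(W), (3,0)(W) are all W)
(3,3): L (options (1,3)(W), (3,2)(W) are all W)
(3,5): L (options (1,5)(W), (3,4)(W) are all W)
(3,7): L (options (1,7)(W), (3,6)(W) are all W)
(4,0): L (sole option (2,0)(W) is W)
(4,2): L (options (2,2)(W), (4,1)(W) are all W)
(4,4): L (options (2,4)(W), (4,3)(W) are all W)
(4,6): L (options (2,6)(W), (4,5)(W) are all W)
(4,8): L (options (2,8)(W), (4,7)(W) are all W)
(5,0): L (sole option (3,0)(W) is W)
(5,2): L (options (3,2)(W), (5,1)(W) are all W)
(5,4): L (options (3,4)(W), (5,3)(W) are all W)
(5,6): L (options (3,6)(W), (5,5)(W) are all W)
(5,8): L (options (3,8)(W), (5,7)(W) are all W)
(6,1): L (options (4,1)(W), (6,0)(W) are all W)
(6,3): L (options (4,3)(W), (6,2)(W) are all W)
(6,5): L (options (4,5)(W), (6,4)(W) are all W)
(6,7): L (options (4,7)(W), (6,6)(W) are all W)
Every other cell has at least one move into one of the L cells above, so it is W.
L cells per row: a=0: 5, a=1: 5, a=2: 4, a=3: 4, a=4: 5, a=5: 5, a=6: 4; total 32.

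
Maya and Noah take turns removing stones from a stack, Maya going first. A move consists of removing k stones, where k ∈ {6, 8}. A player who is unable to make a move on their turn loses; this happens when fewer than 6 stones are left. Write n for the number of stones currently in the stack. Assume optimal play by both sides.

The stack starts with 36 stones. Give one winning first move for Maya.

Remove 6, leaving 30.

Classify positions by backward induction: terminal positions (no move available) are L. From any other position, the mover wins iff some move reaches an L.
n=0: no move → L
n=1: no move → L
n=2: no move → L
n=3: no move → L
n=4: no move → L
n=5: no move → L
n=6: W (go to 0, an L position)
n=7: W (go to 1, an L position)
n=8: W (go to 2, an L position)
n=9: W (go to 3, an L position)
n=10: W (go to 4, an L position)
n=11: W (go to 5, an L position)
n=12: W (go to 4, an L position)
n=13: W (go to 5, an L position)
n=14: L (options 8(W), 6(W) are all W)
n=15: L (options 9(W), 7(W) are all W)
n=16: L (options 10(W), 8(W) are all W)
n=17: L (options 11(W), 9(W) are all W)
n=18: L (options 12(W), 10(W) are all W)
n=19: L (options 13(W), 11(W) are all W)
n=20: W (go to 14, an L position)
n=21: W (go to 15, an L position)
n=22: W (go to 16, an L position)
n=23: W (go to 17, an L position)
n=24: W (go to 18, an L position)
n=25: W (go to 19, an L position)
n=26: W (go to 18, an L position)
n=27: W (go to 19, an L position)
n=28: L (options 22(W), 20(W) are all W)
n=29: L (options 23(W), 21(W) are all W)
n=30: L (options 24(W), 22(W) are all W)
n=31: L (options 25(W), 23(W) are all W)
n=32: L (options 26(W), 24(W) are all W)
n=33: L (options 27(W), 25(W) are all W)
n=34: W (go to 28, an L position)
n=35: W (go to 29, an L position)
n=36: W (go to 30, an L position)
From 36, the L positions reachable in one move are: 30, 28. Any move reaching one of these is winning.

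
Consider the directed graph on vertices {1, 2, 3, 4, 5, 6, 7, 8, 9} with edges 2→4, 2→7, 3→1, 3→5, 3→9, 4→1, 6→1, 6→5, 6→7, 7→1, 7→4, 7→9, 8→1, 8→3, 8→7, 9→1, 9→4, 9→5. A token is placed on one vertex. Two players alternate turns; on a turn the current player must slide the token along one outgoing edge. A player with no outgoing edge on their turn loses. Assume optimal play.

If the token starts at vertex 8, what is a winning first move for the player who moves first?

Move to 1.

Work bottom-up. With no move the player to move loses. Otherwise the position is W if at least one move leads to an L position for the opponent, and L if every move leads to a W.
Every edge goes from a vertex to one that appears earlier in the order 1, 5, 4, 9, 7, 3, 8, 6, 2, so processing vertices in that order labels each vertex after all of its successors.
1: no outgoing edge → L
5: no outgoing edge → L
4: reaches L-position 1 → W
9: reaches L-position 5 → W
7: reaches L-position 1 → W
3: reaches L-position 5 → W
8: reaches L-position 1 → W
6: reaches L-position 5 → W
2: only reaches 7(W), 4(W), all W → L
From 8, the L positions reachable in one move are: 1.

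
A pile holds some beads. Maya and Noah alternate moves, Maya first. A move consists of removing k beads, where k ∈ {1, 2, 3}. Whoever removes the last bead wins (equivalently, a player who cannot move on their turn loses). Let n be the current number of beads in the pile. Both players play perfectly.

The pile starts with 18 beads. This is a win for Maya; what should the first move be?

Remove 2, leaving 16.

Work bottom-up. With no move the player to move loses. Otherwise the position is W if at least one move leads to an L position for the opponent, and L if every move leads to a W.
n=0: no move → L
n=1: reaches L-position 0 → W
n=2: reaches L-position 0 → W
n=3: reaches L-position 0 → W
n=4: only reaches 3(W), 2(W), 1(W), all W → L
n=5: reaches L-position 4 → W
n=6: reaches L-position 4 → W
n=7: reaches L-position 4 → W
n=8: only reaches 7(W), 6(W), 5(W), all W → L
n=9: reaches L-position 8 → W
n=10: reaches L-position 8 → W
n=11: reaches L-position 8 → W
n=12: only reaches 11(W), 10(W), 9(W), all W → L
n=13: reaches L-position 12 → W
n=14: reaches L-position 12 → W
n=15: reaches L-position 12 → W
n=16: only reaches 15(W), 14(W), 13(W), all W → L
n=17: reaches L-position 16 → W
n=18: reaches L-position 16 → W
From 18, the L positions reachable in one move are: 16.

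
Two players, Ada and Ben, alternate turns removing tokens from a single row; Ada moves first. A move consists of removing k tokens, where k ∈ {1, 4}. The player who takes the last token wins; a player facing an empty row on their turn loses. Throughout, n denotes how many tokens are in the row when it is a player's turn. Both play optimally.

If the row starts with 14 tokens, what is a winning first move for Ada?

Remove 4, leaving 10.

Label each position W (a win for the player to move) or L (a loss). A position with no legal move is L; any other position is W exactly when some move reaches an L, and L when every move reaches a W.
n=0: no move → L
n=1: W (go to 0, an L position)
n=2: L (sole option 1(W) is W)
n=3: W (go to 2, an L position)
n=4: W (go to 0, an L position)
n=5: L (options 4(W), 1(W) are all W)
n=6: W (go to 5, an L position)
n=7: L (options 6(W), 3(W) are all W)
n=8: W (go to 7, an L position)
n=9: W (go to 5, an L position)
n=10: L (options 9(W), 6(W) are all W)
n=11: W (go to 10, an L position)
n=12: L (options 11(W), 8(W) are all W)
n=13: W (go to 12, an L position)
n=14: W (go to 10, an L position)
From 14, the L positions reachable in one move are: 10.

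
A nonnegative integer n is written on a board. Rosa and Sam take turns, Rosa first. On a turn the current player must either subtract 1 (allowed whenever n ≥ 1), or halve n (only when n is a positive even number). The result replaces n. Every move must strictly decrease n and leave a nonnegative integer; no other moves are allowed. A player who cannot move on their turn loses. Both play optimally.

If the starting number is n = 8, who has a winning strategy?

Rosa wins.

Classify positions by backward induction: terminal positions (no move available) are L. From any other position, the mover wins iff some move reaches an L.
n=0: no move → L
n=1: W (go to 0, an L position)
n=2: L (sole option 1(W) is W)
n=3: W (go to 2, an L position)
n=4: W (go to 2, an L position)
n=5: L (sole option 4(W) is W)
n=6: W (go to 5, an L position)
n=7: L (sole option 6(W) is W)
n=8: W (go to 7, an L position)
From 8 Rosa can move to 7, reaching an L position.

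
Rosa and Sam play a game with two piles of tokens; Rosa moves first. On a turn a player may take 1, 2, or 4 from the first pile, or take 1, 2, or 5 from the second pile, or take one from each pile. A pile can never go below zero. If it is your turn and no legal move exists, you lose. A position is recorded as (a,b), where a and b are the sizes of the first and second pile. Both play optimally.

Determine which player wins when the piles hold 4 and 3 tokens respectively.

Work bottom-up. With no move the player to move loses. Otherwise the position is W if at least one move leads to an L position for the opponent, and L if every move leads to a W.
No move ever increases a pile, so every position that can arise here has a ≤ 4 and b ≤ 3; it is enough to label the cells with 0 ≤ a ≤ 4 and 0 ≤ b ≤ 3.
Every move lowers a or b (never raises either), so fill the grid row by row in increasing a, and left to right within a row: each cell's successors are then already labelled.
      b=0  b=1  b=2  b=3
a=0:    L    W    W    L
a=1:    W    W    L    W
a=2:    W    L    W    W
a=3:    L    W    W    L
a=4:    W    W    L    W
Cells with no legal move (terminal, hence L): (0,0).
The remaining L cells, each justified by listing all of its moves:
(0,3): →(0,2)(W), (0,1)(W) — all W, so L
(1,2): →(0,2)(W), (1,1)(W), (1,0)(W), (0,1)(W) — all W, so L
(2,1): →(1,1)(W), (0,1)(W), (2,0)(W), (1,0)(W) — all W, so L
(3,0): →(2,0)(W), (1,0)(W) — all W, so L
(3,3): →(2,3)(W), (1,3)(W), (3,2)(W), (3,1)(W), (2,2)(W) — all W, so L
(4,2): →(3,2)(W), (2,2)(W), (0,2)(W), (4,1)(W), (4,0)(W), (3,1)(W) — all W, so L
Every other cell has at least one move into one of the L cells above, so it is W.
From (4,3) Rosa can move to (3,3), reaching an L position.

Rosa wins.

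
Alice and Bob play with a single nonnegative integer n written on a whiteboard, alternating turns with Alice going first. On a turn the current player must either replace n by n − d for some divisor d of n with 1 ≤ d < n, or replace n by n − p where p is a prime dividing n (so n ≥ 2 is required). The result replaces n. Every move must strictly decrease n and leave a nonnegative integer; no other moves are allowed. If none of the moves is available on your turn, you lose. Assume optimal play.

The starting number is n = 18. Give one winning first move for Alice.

Move to 9.

Classify positions by backward induction: terminal positions (no move available) are L. From any other position, the mover wins iff some move reaches an L.
n=0: no move → L
n=1: no move → L
n=2: W (go to 0, an L position)
n=3: W (go to 0, an L position)
n=4: L (options 2(W), 3(W) are all W)
n=5: W (go to 0, an L position)
n=6: W (go to 4, an L position)
n=7: W (go to 0, an L position)
n=8: W (go to 4, an L position)
n=9: L (options 6(W), 8(W) are all W)
n=10: W (go to 9, an L position)
n=11: W (go to 0, an L position)
n=12: W (go to 9, an L position)
n=13: W (go to 0, an L position)
n=14: L (options 7(W), 12(W), 13(W) are all W)
n=15: W (go to 14, an L position)
n=16: W (go to 14, an L position)
n=17: W (go to 0, an L position)
n=18: W (go to 9, an L position)
From 18, the L positions reachable in one move are: 9.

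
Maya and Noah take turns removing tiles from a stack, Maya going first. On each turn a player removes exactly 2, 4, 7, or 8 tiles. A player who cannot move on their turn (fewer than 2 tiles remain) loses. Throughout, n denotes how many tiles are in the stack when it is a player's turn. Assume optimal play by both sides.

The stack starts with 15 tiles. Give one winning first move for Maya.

Work bottom-up. With no move the player to move loses. Otherwise the position is W if at least one move leads to an L position for the opponent, and L if every move leads to a W.
n=0: no move → L
n=1: no move → L
n=2: W (go to 0, an L position)
n=3: W (go to 1, an L position)
n=4: W (go to 0, an L position)
n=5: W (go to 1, an L position)
n=6: L (options 4(W), 2(W) are all W)
n=7: W (go to 0, an L position)
n=8: W (go to 6, an L position)
n=9: W (go to 1, an L position)
n=10: W (go to 6, an L position)
n=11: L (options 9(W), 7(W), 4(W), 3(W) are all W)
n=12: L (options 10(W), 8(W), 5(W), 4(W) are all W)
n=13: W (go to 11, an L position)
n=14: W (go to 12, an L position)
n=15: W (go to 11, an L position)
From 15, the L positions reachable in one move are: 11.

Remove 4, leaving 11.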